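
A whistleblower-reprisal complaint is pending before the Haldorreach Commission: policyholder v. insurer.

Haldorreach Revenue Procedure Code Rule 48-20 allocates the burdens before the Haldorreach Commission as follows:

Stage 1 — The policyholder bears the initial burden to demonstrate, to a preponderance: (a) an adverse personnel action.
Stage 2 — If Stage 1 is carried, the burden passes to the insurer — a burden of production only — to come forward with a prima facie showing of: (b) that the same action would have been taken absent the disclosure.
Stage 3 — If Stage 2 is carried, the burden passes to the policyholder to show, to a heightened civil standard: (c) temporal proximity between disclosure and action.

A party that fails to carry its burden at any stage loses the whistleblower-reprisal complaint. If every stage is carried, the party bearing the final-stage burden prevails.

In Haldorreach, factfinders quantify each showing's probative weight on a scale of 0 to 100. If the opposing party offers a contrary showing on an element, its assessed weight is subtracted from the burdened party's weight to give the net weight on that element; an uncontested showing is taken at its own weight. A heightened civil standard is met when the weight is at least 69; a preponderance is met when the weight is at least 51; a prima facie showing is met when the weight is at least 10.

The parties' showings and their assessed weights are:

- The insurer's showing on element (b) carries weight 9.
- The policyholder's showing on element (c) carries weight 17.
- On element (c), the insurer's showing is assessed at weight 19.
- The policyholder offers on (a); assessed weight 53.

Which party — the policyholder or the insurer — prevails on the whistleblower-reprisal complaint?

policyholder

Stage 1 — burden on policyholder; standard: a preponderance (weight is at least 51).
    (a): 53 ≥ 51 [met]
  Stage 1 is satisfied; the onus moves to the insurer.
Stage 2 — burden on insurer; standard: a prima facie showing (weight is at least 10).
    (b): 9 < 10 [not met]
  Not every element is met, so the insurer fails to carry Stage 2.
The policyholder prevails.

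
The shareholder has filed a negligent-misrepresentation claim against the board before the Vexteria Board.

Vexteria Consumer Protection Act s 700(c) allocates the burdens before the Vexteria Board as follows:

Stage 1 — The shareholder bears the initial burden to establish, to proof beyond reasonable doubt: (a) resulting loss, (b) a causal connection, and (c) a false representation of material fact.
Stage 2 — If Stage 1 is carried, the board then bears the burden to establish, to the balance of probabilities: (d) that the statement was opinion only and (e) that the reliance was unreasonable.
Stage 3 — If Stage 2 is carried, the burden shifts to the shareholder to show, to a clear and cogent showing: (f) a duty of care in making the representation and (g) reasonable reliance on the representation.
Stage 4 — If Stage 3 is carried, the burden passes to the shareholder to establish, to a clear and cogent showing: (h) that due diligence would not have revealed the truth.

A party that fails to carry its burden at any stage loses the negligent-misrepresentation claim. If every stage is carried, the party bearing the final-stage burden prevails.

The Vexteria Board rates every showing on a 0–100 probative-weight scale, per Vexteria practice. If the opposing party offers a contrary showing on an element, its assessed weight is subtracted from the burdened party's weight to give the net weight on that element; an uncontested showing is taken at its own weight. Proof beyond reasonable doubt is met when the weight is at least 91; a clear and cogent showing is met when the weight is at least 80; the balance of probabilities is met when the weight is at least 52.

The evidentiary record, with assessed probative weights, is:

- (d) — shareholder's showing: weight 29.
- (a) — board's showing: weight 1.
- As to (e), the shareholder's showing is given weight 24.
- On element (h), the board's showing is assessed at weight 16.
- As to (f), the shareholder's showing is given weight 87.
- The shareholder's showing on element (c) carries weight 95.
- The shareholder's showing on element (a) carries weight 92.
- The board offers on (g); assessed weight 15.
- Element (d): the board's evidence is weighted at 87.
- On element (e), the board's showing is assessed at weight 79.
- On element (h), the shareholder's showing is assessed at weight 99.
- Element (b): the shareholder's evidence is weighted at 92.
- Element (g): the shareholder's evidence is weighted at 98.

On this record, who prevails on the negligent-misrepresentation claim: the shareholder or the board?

Stage 1 (shareholder, proof beyond reasonable doubt, weight is at least 91): (a) net 92−1=91 ≥ 91 — meets; (b) 92 ≥ 91 — meets; (c) 95 ≥ 91 — meets.
  All elements met. The burden passes to the board.
Stage 2 (board, the balance of probabilities, weight is at least 52): (d) net 87−29=58 ≥ 52 — meets; (e) net 79−24=55 ≥ 52 — meets.
  Stage 2 carried; the burden shifts to the shareholder.
Stage 3 (shareholder, a clear and cogent showing, weight is at least 80): (f) 87 ≥ 80 — meets; (g) net 98−15=83 ≥ 80 — meets.
  Stage 3 carried; the burden remains with the shareholder.
Stage 4 (shareholder, a clear and cogent showing, weight is at least 80): (h) net 99−16=83 ≥ 80 — meets.
  All elements met at the final stage.
Every stage carried; the shareholder prevails.

shareholder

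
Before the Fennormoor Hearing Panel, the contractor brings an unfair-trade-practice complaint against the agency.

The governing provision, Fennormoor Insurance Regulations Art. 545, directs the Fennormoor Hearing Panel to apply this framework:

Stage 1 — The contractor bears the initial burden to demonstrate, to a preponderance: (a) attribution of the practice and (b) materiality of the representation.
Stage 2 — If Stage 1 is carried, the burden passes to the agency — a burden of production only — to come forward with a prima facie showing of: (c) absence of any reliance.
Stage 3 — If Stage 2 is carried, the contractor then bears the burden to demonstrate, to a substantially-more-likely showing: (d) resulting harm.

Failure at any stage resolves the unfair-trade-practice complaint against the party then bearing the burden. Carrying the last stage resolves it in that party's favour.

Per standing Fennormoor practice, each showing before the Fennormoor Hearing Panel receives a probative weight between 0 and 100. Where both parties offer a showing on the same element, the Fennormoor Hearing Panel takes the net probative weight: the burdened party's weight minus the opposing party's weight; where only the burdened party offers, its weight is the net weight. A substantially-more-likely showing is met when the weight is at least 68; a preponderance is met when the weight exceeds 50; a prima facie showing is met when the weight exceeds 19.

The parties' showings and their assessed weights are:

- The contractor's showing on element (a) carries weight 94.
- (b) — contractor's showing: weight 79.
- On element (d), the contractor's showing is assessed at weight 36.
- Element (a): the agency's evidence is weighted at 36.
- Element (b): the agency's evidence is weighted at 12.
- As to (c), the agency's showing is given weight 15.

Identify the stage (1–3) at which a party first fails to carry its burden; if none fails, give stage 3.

stage 2

Stage 1 — burden on contractor; standard: a preponderance (weight exceeds 50).
    (a): 94 − 36 = 58 > 50 [met]
    (b): 79 − 12 = 67 > 50 [met]
  All elements met. The burden passes to the agency.
Stage 2 — burden on agency; standard: a prima facie showing (weight exceeds 19).
    (c): 15 ≤ 19 [not met]
  Not every element is met, so the agency fails to carry Stage 2.
The contractor prevails.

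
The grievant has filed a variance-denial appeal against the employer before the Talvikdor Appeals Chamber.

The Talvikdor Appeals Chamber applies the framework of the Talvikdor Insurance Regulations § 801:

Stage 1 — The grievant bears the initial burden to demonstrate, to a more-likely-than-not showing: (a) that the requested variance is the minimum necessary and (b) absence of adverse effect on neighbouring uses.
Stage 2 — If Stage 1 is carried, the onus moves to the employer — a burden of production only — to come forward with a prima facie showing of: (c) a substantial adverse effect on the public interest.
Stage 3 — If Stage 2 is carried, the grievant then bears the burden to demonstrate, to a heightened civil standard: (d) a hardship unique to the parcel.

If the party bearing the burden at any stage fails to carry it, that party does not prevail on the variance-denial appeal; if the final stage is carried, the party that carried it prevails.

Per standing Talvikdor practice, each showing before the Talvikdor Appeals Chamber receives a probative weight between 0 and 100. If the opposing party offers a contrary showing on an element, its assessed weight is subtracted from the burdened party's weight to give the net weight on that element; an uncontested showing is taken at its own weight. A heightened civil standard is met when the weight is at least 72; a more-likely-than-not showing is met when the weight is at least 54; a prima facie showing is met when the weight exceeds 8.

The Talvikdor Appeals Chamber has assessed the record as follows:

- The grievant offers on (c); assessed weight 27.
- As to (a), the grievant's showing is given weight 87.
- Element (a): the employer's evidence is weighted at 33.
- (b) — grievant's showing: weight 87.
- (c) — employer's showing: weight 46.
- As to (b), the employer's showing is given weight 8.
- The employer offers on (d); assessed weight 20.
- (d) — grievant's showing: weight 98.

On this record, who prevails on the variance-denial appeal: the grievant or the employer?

Stage 1 (grievant, a more-likely-than-not showing, weight is at least 54): (a) net 87−33=54 ≥ 54 — meets; (b) net 87−8=79 ≥ 54 — meets.
  The grievant carries Stage 1; the employer now bears the burden.
Stage 2 (employer, a prima facie showing, weight exceeds 8): (c) net 46−27=19 > 8 — meets.
  The employer carries Stage 2; the grievant now bears the burden.
Stage 3 (grievant, a heightened civil standard, weight is at least 72): (d) net 98−20=78 ≥ 72 — meets.
  The grievant carries the last stage.
All stages carried — the grievant prevails.

grievant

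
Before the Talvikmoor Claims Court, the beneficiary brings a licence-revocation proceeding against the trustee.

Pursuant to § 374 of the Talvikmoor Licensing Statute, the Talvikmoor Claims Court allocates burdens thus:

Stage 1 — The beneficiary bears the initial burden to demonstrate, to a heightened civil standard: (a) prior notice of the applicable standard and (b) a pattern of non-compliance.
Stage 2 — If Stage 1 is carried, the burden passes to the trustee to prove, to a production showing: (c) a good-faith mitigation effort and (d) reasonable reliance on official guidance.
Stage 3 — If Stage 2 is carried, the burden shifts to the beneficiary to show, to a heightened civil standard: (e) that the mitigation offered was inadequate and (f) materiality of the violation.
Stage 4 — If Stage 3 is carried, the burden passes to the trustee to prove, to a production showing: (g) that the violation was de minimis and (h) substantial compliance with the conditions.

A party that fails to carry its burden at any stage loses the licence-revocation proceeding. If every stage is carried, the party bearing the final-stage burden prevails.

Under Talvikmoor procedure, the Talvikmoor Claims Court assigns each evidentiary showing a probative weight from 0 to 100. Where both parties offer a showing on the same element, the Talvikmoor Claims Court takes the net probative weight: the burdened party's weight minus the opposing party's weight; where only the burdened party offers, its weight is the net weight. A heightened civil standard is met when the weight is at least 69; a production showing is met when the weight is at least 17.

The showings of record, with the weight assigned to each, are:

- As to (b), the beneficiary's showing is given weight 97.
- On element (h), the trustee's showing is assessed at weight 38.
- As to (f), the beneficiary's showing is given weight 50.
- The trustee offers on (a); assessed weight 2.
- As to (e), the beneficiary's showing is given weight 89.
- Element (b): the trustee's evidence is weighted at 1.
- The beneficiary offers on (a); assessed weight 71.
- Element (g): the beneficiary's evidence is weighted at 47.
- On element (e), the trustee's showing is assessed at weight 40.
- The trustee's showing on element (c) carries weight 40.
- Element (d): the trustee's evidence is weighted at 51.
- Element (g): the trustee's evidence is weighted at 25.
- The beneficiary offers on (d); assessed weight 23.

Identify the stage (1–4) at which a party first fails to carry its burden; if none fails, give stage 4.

stage 3

Stage 1 — burden on beneficiary; standard: a heightened civil standard (weight is at least 69).
    (a): 71 − 2 = 69 ≥ 69 [met]
    (b): 97 − 1 = 96 ≥ 69 [met]
  The beneficiary carries Stage 1; the trustee now bears the burden.
Stage 2 — burden on trustee; standard: a production showing (weight is at least 17).
    (c): 40 ≥ 17 [met]
    (d): 51 − 23 = 28 ≥ 17 [met]
  All elements met. The burden passes to the beneficiary.
Stage 3 — burden on beneficiary; standard: a heightened civil standard (weight is at least 69).
    (e): 89 − 40 = 49 < 69 [not met]
    (f): 50 < 69 [not met]
  Stage 3 not carried; the beneficiary fails its burden.
The trustee prevails.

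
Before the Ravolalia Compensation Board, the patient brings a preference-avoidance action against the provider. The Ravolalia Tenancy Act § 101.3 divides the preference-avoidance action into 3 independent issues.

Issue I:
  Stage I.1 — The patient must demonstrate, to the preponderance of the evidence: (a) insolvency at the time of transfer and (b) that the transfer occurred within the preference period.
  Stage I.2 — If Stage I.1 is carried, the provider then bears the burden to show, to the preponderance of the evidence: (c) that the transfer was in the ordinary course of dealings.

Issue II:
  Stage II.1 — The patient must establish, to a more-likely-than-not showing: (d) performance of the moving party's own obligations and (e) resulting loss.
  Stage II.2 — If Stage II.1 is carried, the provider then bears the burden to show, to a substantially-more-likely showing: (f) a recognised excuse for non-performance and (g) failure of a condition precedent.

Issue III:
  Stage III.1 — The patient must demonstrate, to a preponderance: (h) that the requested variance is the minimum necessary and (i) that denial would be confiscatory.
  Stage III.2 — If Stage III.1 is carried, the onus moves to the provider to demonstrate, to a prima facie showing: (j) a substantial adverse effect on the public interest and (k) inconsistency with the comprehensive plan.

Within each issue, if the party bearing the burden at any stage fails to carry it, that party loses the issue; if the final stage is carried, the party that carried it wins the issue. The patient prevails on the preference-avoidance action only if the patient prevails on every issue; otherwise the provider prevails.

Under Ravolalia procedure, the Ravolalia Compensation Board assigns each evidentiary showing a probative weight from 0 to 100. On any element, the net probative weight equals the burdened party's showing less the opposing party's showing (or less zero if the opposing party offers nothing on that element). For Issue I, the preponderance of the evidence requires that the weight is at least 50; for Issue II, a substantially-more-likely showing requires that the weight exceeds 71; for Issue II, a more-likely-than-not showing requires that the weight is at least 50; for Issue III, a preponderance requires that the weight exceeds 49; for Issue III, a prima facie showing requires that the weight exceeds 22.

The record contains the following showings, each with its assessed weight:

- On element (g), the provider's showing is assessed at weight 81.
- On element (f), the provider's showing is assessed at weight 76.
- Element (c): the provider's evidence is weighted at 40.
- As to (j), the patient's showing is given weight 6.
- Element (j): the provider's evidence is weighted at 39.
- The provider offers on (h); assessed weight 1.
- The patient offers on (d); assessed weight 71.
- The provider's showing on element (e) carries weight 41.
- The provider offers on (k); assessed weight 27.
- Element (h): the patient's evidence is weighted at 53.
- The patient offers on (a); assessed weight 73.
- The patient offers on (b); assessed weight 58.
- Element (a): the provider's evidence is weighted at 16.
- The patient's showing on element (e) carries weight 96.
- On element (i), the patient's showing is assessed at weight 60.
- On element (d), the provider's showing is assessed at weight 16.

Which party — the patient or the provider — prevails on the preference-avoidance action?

provider

— Issue I —
Stage I.1 — burden on patient; standard: the preponderance of the evidence (weight is at least 50).
    (a): 73 − 16 = 57 ≥ 50 [met]
    (b): 58 ≥ 50 [met]
  Stage I.1 carried; the burden shifts to the provider.
Stage I.2 — burden on provider; standard: the preponderance of the evidence (weight is at least 50).
    (c): 40 < 50 [not met]
  Not every element is met, so the provider fails to carry Stage I.2.
The patient prevails on this issue.
— Issue II —
Stage II.1 (patient, a more-likely-than-not showing, weight is at least 50): (d) net 71−16=55 ≥ 50 — meets; (e) net 96−41=55 ≥ 50 — meets.
  Stage II.1 carried; the burden shifts to the provider.
Stage II.2 (provider, a substantially-more-likely showing, weight exceeds 71): (f) 76 > 71 — meets; (g) 81 > 71 — meets.
  The provider carries the last stage.
With every stage satisfied, the provider prevails on this issue.
— Issue III —
Stage III.1 — burden on patient; standard: a preponderance (weight exceeds 49).
    (h): 53 − 1 = 52 > 49 [met]
    (i): 60 > 49 [met]
  All elements met. The burden passes to the provider.
Stage III.2 — burden on provider; standard: a prima facie showing (weight exceeds 22).
    (j): 39 − 6 = 33 > 22 [met]
    (k): 27 > 22 [met]
  The provider carries the last stage.
With every stage satisfied, the provider prevails on this issue.
Per-issue: Issue I → patient; Issue II → provider; Issue III → provider. The patient must prevail on every issue; overall, the provider prevails.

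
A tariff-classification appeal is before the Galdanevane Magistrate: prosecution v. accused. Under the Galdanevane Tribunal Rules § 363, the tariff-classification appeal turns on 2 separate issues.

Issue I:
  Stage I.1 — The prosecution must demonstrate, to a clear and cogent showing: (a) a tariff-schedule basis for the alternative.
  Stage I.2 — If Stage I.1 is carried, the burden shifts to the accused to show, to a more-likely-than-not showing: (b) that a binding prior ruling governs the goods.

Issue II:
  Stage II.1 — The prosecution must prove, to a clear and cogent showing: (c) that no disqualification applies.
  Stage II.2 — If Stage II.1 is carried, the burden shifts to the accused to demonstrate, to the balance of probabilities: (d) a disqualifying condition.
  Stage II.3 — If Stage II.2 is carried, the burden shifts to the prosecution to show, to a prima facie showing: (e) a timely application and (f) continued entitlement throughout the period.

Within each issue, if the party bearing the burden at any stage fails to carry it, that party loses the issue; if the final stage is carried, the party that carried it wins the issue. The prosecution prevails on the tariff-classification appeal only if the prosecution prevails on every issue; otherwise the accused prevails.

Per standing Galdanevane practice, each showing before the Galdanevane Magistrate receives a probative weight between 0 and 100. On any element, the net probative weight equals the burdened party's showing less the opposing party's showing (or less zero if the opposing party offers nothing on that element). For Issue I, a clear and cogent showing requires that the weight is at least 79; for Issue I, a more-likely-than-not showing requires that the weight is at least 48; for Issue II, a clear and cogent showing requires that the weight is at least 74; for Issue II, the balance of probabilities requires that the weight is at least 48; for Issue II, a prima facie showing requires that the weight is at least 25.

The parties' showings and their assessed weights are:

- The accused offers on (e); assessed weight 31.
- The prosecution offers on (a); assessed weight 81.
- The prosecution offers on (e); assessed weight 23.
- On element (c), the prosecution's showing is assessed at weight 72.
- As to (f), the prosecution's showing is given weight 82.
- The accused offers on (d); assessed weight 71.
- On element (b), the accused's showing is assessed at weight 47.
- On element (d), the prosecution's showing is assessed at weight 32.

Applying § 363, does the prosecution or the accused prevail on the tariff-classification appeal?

accused

— Issue I —
At Stage I.1 the prosecution must meet a clear and cogent showing (weight is at least 79): on (a) the weight is 81, which does reach 79, so (a) meets the standard.
  All elements met. The burden passes to the accused.
At Stage I.2 the accused must meet a more-likely-than-not showing (weight is at least 48): on (b) the weight is 47, < 48, so (b) does not meet the standard.
  The accused does not carry Stage I.2.
So the prosecution prevails on this issue.
— Issue II —
Stage II.1 — burden on prosecution; standard: a clear and cogent showing (weight is at least 74).
    (c): 72 < 74 [not met]
  Not every element is met, so the prosecution fails to carry Stage II.1.
So the accused prevails on this issue.
Per-issue: Issue I → prosecution; Issue II → accused. The prosecution must prevail on every issue; overall, the accused prevails.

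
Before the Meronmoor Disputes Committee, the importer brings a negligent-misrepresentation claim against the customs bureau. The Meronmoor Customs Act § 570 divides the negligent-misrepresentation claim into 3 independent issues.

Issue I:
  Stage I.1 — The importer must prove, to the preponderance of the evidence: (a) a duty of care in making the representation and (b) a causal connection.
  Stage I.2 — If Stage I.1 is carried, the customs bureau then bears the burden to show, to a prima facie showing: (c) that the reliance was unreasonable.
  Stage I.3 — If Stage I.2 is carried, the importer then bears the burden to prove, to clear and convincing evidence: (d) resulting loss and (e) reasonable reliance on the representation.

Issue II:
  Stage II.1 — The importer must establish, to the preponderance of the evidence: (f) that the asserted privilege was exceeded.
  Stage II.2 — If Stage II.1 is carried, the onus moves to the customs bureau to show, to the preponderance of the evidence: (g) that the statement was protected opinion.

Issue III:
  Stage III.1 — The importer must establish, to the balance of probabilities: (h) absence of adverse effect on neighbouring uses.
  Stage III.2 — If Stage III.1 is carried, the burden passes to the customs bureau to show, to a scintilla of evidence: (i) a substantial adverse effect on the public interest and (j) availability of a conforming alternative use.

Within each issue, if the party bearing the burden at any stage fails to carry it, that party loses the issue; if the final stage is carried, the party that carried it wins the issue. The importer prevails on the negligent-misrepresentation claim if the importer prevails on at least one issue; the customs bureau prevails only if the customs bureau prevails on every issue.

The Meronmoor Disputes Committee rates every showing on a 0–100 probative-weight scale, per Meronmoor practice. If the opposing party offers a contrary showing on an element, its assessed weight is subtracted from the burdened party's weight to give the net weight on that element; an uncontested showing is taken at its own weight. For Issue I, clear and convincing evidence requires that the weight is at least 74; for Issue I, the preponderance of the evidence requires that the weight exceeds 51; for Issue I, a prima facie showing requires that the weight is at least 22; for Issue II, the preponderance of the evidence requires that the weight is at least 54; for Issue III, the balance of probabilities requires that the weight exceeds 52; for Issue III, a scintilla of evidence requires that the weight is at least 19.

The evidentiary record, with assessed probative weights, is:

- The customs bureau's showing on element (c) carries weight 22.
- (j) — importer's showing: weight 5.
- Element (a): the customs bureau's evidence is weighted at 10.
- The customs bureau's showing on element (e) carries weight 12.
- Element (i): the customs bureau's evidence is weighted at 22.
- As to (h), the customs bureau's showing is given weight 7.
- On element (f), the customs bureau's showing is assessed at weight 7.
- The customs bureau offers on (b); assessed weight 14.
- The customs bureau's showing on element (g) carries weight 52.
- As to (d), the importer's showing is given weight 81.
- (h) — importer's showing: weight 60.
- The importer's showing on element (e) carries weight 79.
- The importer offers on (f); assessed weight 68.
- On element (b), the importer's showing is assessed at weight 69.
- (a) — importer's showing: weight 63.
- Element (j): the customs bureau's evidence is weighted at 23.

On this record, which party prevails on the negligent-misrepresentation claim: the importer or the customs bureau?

importer

— Issue I —
Stage I.1 — burden on importer; standard: the preponderance of the evidence (weight exceeds 51).
    (a): 63 − 10 = 53 > 51 [met]
    (b): 69 − 14 = 55 > 51 [met]
  Stage I.1 is satisfied; the onus moves to the customs bureau.
Stage I.2 — burden on customs bureau; standard: a prima facie showing (weight is at least 22).
    (c): 22 ≥ 22 [met]
  All elements met. The burden passes to the importer.
Stage I.3 — burden on importer; standard: clear and convincing evidence (weight is at least 74).
    (d): 81 ≥ 74 [met]
    (e): 79 − 12 = 67 < 74 [not met]
  Stage I.3 not carried; the importer fails its burden.
The analysis ends at Stage I.3; the customs bureau prevails on this issue.
— Issue II —
Stage II.1 (importer, the preponderance of the evidence, weight is at least 54): (f) net 68−7=61 ≥ 54 — meets.
  Stage II.1 is satisfied; the onus moves to the customs bureau.
Stage II.2 (customs bureau, the preponderance of the evidence, weight is at least 54): (g) 52 < 54 — fails.
  Stage II.2 not carried; the customs bureau fails its burden.
The importer prevails on this issue.
— Issue III —
Stage III.1 — burden on importer; standard: the balance of probabilities (weight exceeds 52).
    (h): 60 − 7 = 53 > 52 [met]
  The importer carries Stage III.1; the customs bureau now bears the burden.
Stage III.2 — burden on customs bureau; standard: a scintilla of evidence (weight is at least 19).
    (i): 22 ≥ 19 [met]
    (j): 23 − 5 = 18 < 19 [not met]
  The customs bureau does not carry Stage III.2.
The importer prevails on this issue.
Per-issue: Issue I → customs bureau; Issue II → importer; Issue III → importer. The importer must prevail on at least one issue; overall, the importer prevails.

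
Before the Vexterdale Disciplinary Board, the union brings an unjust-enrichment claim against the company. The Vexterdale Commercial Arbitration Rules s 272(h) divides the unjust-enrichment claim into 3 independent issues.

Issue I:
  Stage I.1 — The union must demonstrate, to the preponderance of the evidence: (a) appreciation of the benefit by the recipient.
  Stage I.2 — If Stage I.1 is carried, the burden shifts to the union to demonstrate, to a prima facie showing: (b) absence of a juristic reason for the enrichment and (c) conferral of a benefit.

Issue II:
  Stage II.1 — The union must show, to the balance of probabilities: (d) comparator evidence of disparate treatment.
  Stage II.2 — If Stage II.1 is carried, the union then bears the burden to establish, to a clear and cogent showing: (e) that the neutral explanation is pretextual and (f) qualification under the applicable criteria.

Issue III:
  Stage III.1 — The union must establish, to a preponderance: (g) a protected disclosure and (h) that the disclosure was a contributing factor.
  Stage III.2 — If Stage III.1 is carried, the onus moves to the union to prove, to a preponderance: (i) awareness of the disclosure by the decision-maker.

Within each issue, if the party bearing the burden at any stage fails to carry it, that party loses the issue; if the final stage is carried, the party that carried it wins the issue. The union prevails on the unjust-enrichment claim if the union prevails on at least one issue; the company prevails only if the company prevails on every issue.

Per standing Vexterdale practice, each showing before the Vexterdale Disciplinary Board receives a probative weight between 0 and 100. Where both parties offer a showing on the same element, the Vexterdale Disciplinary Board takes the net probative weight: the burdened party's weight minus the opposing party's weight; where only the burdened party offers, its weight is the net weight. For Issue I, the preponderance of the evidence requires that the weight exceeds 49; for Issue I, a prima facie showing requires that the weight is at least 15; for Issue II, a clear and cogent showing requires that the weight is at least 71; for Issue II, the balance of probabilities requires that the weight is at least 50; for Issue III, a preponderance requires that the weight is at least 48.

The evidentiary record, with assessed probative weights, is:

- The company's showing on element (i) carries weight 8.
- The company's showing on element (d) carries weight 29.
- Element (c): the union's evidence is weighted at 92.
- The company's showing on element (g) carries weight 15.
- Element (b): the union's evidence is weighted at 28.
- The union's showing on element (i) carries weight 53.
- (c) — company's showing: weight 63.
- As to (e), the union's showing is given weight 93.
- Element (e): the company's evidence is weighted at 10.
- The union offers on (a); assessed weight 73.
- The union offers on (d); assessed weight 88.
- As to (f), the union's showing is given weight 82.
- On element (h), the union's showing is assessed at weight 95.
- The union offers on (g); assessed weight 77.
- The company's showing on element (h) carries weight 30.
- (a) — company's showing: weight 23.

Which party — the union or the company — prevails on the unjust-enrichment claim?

— Issue I —
Stage I.1 (union, the preponderance of the evidence, weight exceeds 49): (a) net 73−23=50 > 49 — meets.
  All elements met. The union retains the burden for Stage I.2.
Stage I.2 (union, a prima facie showing, weight is at least 15): (b) 28 ≥ 15 — meets; (c) net 92−63=29 ≥ 15 — meets.
  All elements met at the final stage.
Every stage carried; the union prevails on this issue.
— Issue II —
Stage II.1 — burden on union; standard: the balance of probabilities (weight is at least 50).
    (d): 88 − 29 = 59 ≥ 50 [met]
  All elements met. The union retains the burden for Stage II.2.
Stage II.2 — burden on union; standard: a clear and cogent showing (weight is at least 71).
    (e): 93 − 10 = 83 ≥ 71 [met]
    (f): 82 ≥ 71 [met]
  Stage II.2 carried; the final stage is satisfied.
Every stage carried; the union prevails on this issue.
— Issue III —
At Stage III.1 the union must meet a preponderance (weight is at least 48): on (g) the weight is 77 less the opposing 15 gives net 62, which does reach 48, so (g) meets the standard; on (h) the weight is 95 less the opposing 30 gives net 65, ≥ 48, so (h) meets the standard.
  Stage III.1 is satisfied; the union continues to bear the burden.
At Stage III.2 the union must meet a preponderance (weight is at least 48): on (i) the weight is 53 less the opposing 8 gives net 45, which does not reach 48, so (i) does not meet the standard.
  Not every element is met, so the union fails to carry Stage III.2.
The analysis ends at Stage III.2; the company prevails on this issue.
Per-issue: Issue I → union; Issue II → union; Issue III → company. The union must prevail on at least one issue; overall, the union prevails.

union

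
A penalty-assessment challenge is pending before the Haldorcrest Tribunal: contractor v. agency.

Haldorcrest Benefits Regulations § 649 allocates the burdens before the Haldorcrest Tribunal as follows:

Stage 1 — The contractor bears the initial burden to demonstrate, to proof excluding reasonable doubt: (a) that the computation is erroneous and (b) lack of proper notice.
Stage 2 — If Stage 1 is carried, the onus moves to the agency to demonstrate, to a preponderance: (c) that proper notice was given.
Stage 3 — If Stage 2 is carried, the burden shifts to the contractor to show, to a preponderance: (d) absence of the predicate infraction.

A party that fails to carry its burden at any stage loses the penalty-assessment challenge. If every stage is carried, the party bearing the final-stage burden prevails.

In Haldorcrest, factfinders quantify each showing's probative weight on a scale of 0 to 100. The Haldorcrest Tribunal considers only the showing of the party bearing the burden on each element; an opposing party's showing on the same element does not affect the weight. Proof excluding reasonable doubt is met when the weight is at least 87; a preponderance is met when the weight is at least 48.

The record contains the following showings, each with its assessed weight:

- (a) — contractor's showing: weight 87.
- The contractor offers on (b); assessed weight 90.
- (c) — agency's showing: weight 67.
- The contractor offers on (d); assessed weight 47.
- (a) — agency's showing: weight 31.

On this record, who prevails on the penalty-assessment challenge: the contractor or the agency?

At Stage 1 the contractor must meet proof excluding reasonable doubt (weight is at least 87): on (a) the weight is 87 (the agency's 31 is given no effect), ≥ 87, so (a) meets the standard; on (b) the weight is 90, which does reach 87, so (b) meets the standard.
  All elements met. The burden passes to the agency.
At Stage 2 the agency must meet a preponderance (weight is at least 48): on (c) the weight is 67, which does reach 48, so (c) meets the standard.
  All elements met. The burden passes to the contractor.
At Stage 3 the contractor must meet a preponderance (weight is at least 48): on (d) the weight is 47, which does not reach 48, so (d) does not meet the standard.
  Not every element is met, so the contractor fails to carry Stage 3.
The agency prevails.

agency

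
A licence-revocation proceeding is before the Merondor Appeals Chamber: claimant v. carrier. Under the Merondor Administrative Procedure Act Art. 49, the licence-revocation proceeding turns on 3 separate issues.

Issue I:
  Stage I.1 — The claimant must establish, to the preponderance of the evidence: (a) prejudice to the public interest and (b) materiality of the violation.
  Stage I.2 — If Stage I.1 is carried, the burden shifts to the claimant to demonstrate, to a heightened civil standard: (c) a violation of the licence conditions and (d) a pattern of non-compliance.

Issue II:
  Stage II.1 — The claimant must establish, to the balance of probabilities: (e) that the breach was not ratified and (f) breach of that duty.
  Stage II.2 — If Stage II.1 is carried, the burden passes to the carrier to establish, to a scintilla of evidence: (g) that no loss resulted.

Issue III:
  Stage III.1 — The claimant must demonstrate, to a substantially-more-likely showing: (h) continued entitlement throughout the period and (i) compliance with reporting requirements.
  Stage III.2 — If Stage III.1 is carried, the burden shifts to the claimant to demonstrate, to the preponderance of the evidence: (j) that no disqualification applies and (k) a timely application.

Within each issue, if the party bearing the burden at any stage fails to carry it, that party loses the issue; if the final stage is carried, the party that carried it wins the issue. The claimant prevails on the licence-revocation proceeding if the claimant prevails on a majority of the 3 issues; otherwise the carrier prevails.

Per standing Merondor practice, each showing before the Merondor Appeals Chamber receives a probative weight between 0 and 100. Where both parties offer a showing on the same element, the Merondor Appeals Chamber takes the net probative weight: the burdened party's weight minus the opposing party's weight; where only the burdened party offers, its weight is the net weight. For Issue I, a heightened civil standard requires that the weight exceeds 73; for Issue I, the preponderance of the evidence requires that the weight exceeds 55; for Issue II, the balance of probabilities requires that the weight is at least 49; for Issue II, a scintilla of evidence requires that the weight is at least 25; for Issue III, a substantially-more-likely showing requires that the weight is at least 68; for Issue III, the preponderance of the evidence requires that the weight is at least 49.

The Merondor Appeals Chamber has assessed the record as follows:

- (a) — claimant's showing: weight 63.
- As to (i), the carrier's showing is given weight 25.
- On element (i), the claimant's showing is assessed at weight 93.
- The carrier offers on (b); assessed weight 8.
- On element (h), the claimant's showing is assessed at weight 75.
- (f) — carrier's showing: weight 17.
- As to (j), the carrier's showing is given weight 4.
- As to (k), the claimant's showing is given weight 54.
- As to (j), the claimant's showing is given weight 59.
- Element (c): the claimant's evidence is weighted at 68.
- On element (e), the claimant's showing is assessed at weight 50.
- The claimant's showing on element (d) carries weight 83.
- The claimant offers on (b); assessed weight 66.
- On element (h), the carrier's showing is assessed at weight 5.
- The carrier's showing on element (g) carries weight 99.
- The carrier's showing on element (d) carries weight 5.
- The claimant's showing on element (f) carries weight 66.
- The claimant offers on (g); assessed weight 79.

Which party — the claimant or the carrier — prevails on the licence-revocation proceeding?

claimant

— Issue I —
Stage I.1 — burden on claimant; standard: the preponderance of the evidence (weight exceeds 55).
    (a): 63 > 55 [met]
    (b): 66 − 8 = 58 > 55 [met]
  All elements met. The claimant retains the burden for Stage I.2.
Stage I.2 — burden on claimant; standard: a heightened civil standard (weight exceeds 73).
    (c): 68 ≤ 73 [not met]
    (d): 83 − 5 = 78 > 73 [met]
  The claimant does not carry Stage I.2.
So the carrier prevails on this issue.
— Issue II —
At Stage II.1 the claimant must meet the balance of probabilities (weight is at least 49): on (e) the weight is 50, ≥ 49, so (e) meets the standard; on (f) the weight is 66 less the opposing 17 gives net 49, ≥ 49, so (f) meets the standard.
  All elements met. The burden passes to the carrier.
At Stage II.2 the carrier must meet a scintilla of evidence (weight is at least 25): on (g) the weight is 99 less the opposing 79 gives net 20, < 25, so (g) does not meet the standard.
  Stage II.2 not carried; the carrier fails its burden.
The claimant prevails on this issue.
— Issue III —
Stage III.1 (claimant, a substantially-more-likely showing, weight is at least 68): (h) net 75−5=70 ≥ 68 — meets; (i) net 93−25=68 ≥ 68 — meets.
  Stage III.1 is satisfied; the claimant continues to bear the burden.
Stage III.2 (claimant, the preponderance of the evidence, weight is at least 49): (j) net 59−4=55 ≥ 49 — meets; (k) 54 ≥ 49 — meets.
  The claimant carries the last stage.
With every stage satisfied, the claimant prevails on this issue.
Per-issue: Issue I → carrier; Issue II → claimant; Issue III → claimant. The claimant must prevail on a majority of issues; overall, the claimant prevails.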